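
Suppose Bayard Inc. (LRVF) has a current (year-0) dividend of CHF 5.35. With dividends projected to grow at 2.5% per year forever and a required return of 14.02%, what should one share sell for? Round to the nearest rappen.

Gordon growth model: P₀ = D₁/(r − g). D₁ = 5.35 × (1 + 0.025) = 5.4837.
P₀ = 5.4837 / (0.1402 − 0.025) = 5.4837 / 0.1152 = 47.6020

CHF 47.60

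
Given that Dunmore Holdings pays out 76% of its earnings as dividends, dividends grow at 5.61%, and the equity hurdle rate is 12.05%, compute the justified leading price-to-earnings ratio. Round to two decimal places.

Justified leading P/E = b/(r−g) = 0.76/(0.1205−0.0561) = 11.8012

11.80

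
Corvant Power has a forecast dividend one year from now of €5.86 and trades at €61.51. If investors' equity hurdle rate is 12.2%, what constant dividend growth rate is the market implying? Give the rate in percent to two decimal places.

From P₀ = D₁/(r − g), the implied growth is g = r − D₁/P₀.
g = 0.122 − 5.86/61.51 = 0.122 − 0.09527 = 0.02673

2.67%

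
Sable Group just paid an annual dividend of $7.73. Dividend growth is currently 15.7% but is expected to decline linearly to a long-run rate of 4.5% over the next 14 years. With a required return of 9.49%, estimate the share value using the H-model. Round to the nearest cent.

$283.33

H-model: P₀ = D₀[(1+g_L) + H(g_S−g_L)]/(r−g_L), with H = 14/2 = 7.
P₀ = 7.73 × [(1+0.045) + 7×(0.157−0.045)] / (0.0949−0.045)
   = 7.73 × 1.8290 / 0.0499 = 283.3301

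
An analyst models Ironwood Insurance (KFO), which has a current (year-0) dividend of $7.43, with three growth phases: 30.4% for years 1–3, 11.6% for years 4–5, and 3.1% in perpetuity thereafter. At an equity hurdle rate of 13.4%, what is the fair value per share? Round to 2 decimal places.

$161.25

Three-stage DDM. Project D₁…D_5; terminal Gordon value at t=5 with g = 0.031; discount at r = 0.134.
D_1 = 9.6887
D_2 = 12.6341
D_3 = 16.4749
D_4 = 18.3859
D_5 = 20.5187
TV_5 = 21.1548/(0.134−0.031) = 205.3863
P₀ = Σ Dₜ/(1+r)ᵗ + TV_5/(1+r)^5 = 161.2491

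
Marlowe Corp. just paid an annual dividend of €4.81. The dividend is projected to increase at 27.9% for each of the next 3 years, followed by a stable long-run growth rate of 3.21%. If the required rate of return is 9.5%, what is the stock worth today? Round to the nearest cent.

€145.62

Two-stage DDM. Project D₁…D_3 at 0.279, terminal growth 0.0321, discount at r = 0.095.
D_1 = 6.1520
D_2 = 7.8684
D_3 = 10.0637
Terminal value at t=3: TV = D_4/(r−g) = 10.3867/(0.095−0.0321) = 165.1307
P₀ = 6.1520/(1+0.095)^1 + 7.8684/(1+0.095)^2 + 10.0637/(1+0.095)^3 + 165.1307/(1+0.095)^3 = 145.6181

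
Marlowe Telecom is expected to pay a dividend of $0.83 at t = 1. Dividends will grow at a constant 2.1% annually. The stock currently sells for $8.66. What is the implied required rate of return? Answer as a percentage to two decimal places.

11.68%

Rearranging the constant-growth DDM: r = D₁/P₀ + g.
r = 0.8300 / 8.66 + 0.021 = 0.09584 + 0.021 = 0.11684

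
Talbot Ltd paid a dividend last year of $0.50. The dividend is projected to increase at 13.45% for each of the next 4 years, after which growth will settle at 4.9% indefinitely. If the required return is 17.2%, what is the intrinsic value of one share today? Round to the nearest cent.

$5.59

Two-stage DDM. Project D₁…D_4 at 0.1345, terminal growth 0.049, discount at r = 0.172.
D_1 = 0.5673
D_2 = 0.6435
D_3 = 0.7301
D_4 = 0.8283
Terminal value at t=4: TV = D_5/(r−g) = 0.8689/(0.172−0.049) = 7.0641
P₀ = 0.5673/(1+0.172)^1 + 0.6435/(1+0.172)^2 + 0.7301/(1+0.172)^3 + 0.8283/(1+0.172)^4 + 7.0641/(1+0.172)^4 = 5.5892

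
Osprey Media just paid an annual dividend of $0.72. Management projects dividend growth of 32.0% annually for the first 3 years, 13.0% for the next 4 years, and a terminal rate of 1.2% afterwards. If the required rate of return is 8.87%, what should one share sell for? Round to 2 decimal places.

$28.51

Three-stage DDM. Project D₁…D_7; terminal Gordon value at t=7 with g = 0.012; discount at r = 0.0887.
D_1 = 0.9504
D_2 = 1.2545
D_3 = 1.6560
D_4 = 1.8713
D_5 = 2.1145
D_6 = 2.3894
D_7 = 2.7000
TV_7 = 2.7324/(0.0887−0.012) = 35.6249
P₀ = Σ Dₜ/(1+r)ᵗ + TV_7/(1+r)^7 = 28.5051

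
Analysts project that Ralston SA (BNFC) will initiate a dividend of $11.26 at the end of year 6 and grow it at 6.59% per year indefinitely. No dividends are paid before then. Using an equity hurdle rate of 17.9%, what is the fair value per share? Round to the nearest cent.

Deferred-dividend DDM. At t=5 the remaining stream is a growing perpetuity with first payment D_6 = 11.26.
V_5 = D_6/(r−g) = 11.26/(0.179−0.0659) = 99.5579
P₀ = V_5/(1+r)^5 = 99.5579/(1+0.179)^5 = 43.7025

$43.70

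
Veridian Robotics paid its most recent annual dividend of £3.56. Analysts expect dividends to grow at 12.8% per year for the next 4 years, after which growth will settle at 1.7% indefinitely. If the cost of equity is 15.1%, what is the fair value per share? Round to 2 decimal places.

Two-stage DDM. Project D₁…D_4 at 0.128, terminal growth 0.017, discount at r = 0.151.
D_1 = 4.0157
D_2 = 4.5297
D_3 = 5.1095
D_4 = 5.7635
Terminal value at t=4: TV = D_5/(r−g) = 5.8615/(0.151−0.017) = 43.7424
P₀ = 4.0157/(1+0.151)^1 + 4.5297/(1+0.151)^2 + 5.1095/(1+0.151)^3 + 5.7635/(1+0.151)^4 + 43.7424/(1+0.151)^4 = 38.4657

£38.47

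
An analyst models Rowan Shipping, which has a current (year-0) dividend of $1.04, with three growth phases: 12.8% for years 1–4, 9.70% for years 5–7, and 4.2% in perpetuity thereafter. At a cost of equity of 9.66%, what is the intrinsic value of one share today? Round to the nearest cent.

Three-stage DDM. Project D₁…D_7; terminal Gordon value at t=7 with g = 0.042; discount at r = 0.0966.
D_1 = 1.1731
D_2 = 1.3233
D_3 = 1.4927
D_4 = 1.6837
D_5 = 1.8470
D_6 = 2.0262
D_7 = 2.2227
TV_7 = 2.3161/(0.0966−0.042) = 42.4194
P₀ = Σ Dₜ/(1+r)ᵗ + TV_7/(1+r)^7 = 30.2067

$30.21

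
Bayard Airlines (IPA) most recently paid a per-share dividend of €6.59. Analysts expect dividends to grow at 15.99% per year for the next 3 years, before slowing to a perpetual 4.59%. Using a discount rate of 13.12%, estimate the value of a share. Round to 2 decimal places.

€107.90

Two-stage DDM. Project D₁…D_3 at 0.1599, terminal growth 0.0459, discount at r = 0.1312.
D_1 = 7.6437
D_2 = 8.8660
D_3 = 10.2836
Terminal value at t=3: TV = D_4/(r−g) = 10.7557/(0.1312−0.0459) = 126.0922
P₀ = 7.6437/(1+0.1312)^1 + 8.8660/(1+0.1312)^2 + 10.2836/(1+0.1312)^3 + 126.0922/(1+0.1312)^3 = 107.9007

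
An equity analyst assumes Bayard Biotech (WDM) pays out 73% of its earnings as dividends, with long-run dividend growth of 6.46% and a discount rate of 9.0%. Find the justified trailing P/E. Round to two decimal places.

Justified trailing P/E = b(1+g)/(r−g) = 0.73×(1+0.0646)/(0.09−0.0646) = 30.5968

30.60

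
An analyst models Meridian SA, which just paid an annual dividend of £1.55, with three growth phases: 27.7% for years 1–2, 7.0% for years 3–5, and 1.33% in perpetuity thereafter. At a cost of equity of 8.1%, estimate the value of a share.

Three-stage DDM. Project D₁…D_5; terminal Gordon value at t=5 with g = 0.0133; discount at r = 0.081.
D_1 = 1.9793
D_2 = 2.5276
D_3 = 2.7046
D_4 = 2.8939
D_5 = 3.0965
TV_5 = 3.1376/(0.081−0.0133) = 46.3462
P₀ = Σ Dₜ/(1+r)ᵗ + TV_5/(1+r)^5 = 41.7488

£41.75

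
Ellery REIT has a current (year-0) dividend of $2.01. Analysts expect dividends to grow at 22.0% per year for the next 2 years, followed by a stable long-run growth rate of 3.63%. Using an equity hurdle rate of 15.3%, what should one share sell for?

Two-stage DDM. Project D₁…D_2 at 0.22, terminal growth 0.0363, discount at r = 0.153.
D_1 = 2.4522
D_2 = 2.9917
Terminal value at t=2: TV = D_3/(r−g) = 3.1003/(0.153−0.0363) = 26.5663
P₀ = 2.4522/(1+0.153)^1 + 2.9917/(1+0.153)^2 + 26.5663/(1+0.153)^2 = 24.3607

$24.36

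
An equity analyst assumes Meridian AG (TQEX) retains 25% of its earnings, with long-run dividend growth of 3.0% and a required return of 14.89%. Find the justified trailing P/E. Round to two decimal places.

Payout ratio b = 1 − 0.25 = 0.75.
Justified trailing P/E = b(1+g)/(r−g) = 0.75×(1+0.03)/(0.1489−0.03) = 6.4971

6.50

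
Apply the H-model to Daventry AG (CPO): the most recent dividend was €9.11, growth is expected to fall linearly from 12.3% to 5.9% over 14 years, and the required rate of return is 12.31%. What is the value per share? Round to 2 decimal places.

H-model: P₀ = D₀[(1+g_L) + H(g_S−g_L)]/(r−g_L), with H = 14/2 = 7.
P₀ = 9.11 × [(1+0.059) + 7×(0.123−0.059)] / (0.1231−0.059)
   = 9.11 × 1.5070 / 0.0641 = 214.1774

€214.18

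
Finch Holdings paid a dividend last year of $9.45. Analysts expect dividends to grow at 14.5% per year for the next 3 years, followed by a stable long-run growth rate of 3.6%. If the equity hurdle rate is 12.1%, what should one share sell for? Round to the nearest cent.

Two-stage DDM. Project D₁…D_3 at 0.145, terminal growth 0.036, discount at r = 0.121.
D_1 = 10.8202
D_2 = 12.3892
D_3 = 14.1856
Terminal value at t=3: TV = D_4/(r−g) = 14.6963/(0.121−0.036) = 172.8977
P₀ = 10.8202/(1+0.121)^1 + 12.3892/(1+0.121)^2 + 14.1856/(1+0.121)^3 + 172.8977/(1+0.121)^3 = 152.3174

$152.32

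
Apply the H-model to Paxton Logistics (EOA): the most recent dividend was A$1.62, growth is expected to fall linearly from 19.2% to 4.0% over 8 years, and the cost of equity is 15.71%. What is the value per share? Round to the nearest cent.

A$22.80

H-model: P₀ = D₀[(1+g_L) + H(g_S−g_L)]/(r−g_L), with H = 8/2 = 4.
P₀ = 1.62 × [(1+0.04) + 4×(0.192−0.04)] / (0.1571−0.04)
   = 1.62 × 1.6480 / 0.1171 = 22.7990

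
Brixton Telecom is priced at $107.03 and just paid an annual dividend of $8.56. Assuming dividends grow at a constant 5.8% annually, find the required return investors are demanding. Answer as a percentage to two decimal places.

14.26%

Rearranging the constant-growth DDM: r = D₁/P₀ + g.
D₁ = 8.56 × (1 + 0.058) = 9.0565.
r = 9.0565 / 107.03 + 0.058 = 0.08462 + 0.058 = 0.14262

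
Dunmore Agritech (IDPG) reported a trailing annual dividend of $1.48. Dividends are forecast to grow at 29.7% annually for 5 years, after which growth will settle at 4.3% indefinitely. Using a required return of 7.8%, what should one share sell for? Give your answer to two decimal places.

Two-stage DDM. Project D₁…D_5 at 0.297, terminal growth 0.043, discount at r = 0.078.
D_1 = 1.9196
D_2 = 2.4897
D_3 = 3.2291
D_4 = 4.1881
D_5 = 5.4320
Terminal value at t=5: TV = D_6/(r−g) = 5.6656/(0.078−0.043) = 161.8743
P₀ = 1.9196/(1+0.078)^1 + 2.4897/(1+0.078)^2 + 3.2291/(1+0.078)^3 + 4.1881/(1+0.078)^4 + 5.4320/(1+0.078)^5 + 161.8743/(1+0.078)^5 = 124.5281

$124.53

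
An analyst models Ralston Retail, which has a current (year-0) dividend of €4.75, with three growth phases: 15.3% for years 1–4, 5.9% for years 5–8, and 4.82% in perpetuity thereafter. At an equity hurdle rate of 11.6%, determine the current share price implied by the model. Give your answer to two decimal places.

Three-stage DDM. Project D₁…D_8; terminal Gordon value at t=8 with g = 0.0482; discount at r = 0.116.
D_1 = 5.4768
D_2 = 6.3147
D_3 = 7.2808
D_4 = 8.3948
D_5 = 8.8901
D_6 = 9.4146
D_7 = 9.9701
D_8 = 10.5583
TV_8 = 11.0672/(0.116−0.0482) = 163.2334
P₀ = Σ Dₜ/(1+r)ᵗ + TV_8/(1+r)^8 = 107.4907

€107.49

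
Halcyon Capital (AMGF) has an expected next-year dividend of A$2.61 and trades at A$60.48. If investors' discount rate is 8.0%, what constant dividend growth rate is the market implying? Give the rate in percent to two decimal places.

From P₀ = D₁/(r − g), the implied growth is g = r − D₁/P₀.
g = 0.08 − 2.61/60.48 = 0.08 − 0.04315 = 0.03685

3.68%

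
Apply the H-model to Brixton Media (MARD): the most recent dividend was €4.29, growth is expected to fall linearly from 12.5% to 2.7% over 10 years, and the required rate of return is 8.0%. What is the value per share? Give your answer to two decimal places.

€122.79

H-model: P₀ = D₀[(1+g_L) + H(g_S−g_L)]/(r−g_L), with H = 10/2 = 5.
P₀ = 4.29 × [(1+0.027) + 5×(0.125−0.027)] / (0.08−0.027)
   = 4.29 × 1.5170 / 0.053 = 122.7911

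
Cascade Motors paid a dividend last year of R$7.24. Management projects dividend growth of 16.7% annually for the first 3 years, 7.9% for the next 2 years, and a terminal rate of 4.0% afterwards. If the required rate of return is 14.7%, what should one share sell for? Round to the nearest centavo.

R$102.00

Three-stage DDM. Project D₁…D_5; terminal Gordon value at t=5 with g = 0.04; discount at r = 0.147.
D_1 = 8.4491
D_2 = 9.8601
D_3 = 11.5067
D_4 = 12.4157
D_5 = 13.3966
TV_5 = 13.9324/(0.147−0.04) = 130.2098
P₀ = Σ Dₜ/(1+r)ᵗ + TV_5/(1+r)^5 = 101.9959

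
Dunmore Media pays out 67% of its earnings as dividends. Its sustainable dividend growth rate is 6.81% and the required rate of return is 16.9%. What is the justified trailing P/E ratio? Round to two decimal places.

7.09

Justified trailing P/E = b(1+g)/(r−g) = 0.67×(1+0.0681)/(0.169−0.0681) = 7.0924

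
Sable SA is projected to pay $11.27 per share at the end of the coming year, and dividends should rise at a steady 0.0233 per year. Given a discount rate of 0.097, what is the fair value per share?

Gordon growth model: P₀ = D₁/(r − g), with D₁ = 11.27 given directly.
P₀ = 11.2700 / (0.097 − 0.0233) = 11.2700 / 0.0737 = 152.9172

$152.92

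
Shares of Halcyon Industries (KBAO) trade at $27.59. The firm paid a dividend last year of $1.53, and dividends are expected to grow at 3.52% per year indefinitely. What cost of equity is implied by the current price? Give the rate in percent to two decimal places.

9.26%

Rearranging the constant-growth DDM: r = D₁/P₀ + g.
D₁ = 1.53 × (1 + 0.0352) = 1.5839.
r = 1.5839 / 27.59 + 0.0352 = 0.05741 + 0.0352 = 0.09261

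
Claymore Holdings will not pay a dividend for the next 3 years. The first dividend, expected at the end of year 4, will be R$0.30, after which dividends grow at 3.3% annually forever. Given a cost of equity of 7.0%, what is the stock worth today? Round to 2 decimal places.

Deferred-dividend DDM. At t=3 the remaining stream is a growing perpetuity with first payment D_4 = 0.30.
V_3 = D_4/(r−g) = 0.30/(0.07−0.033) = 8.1081
P₀ = V_3/(1+r)^3 = 8.1081/(1+0.07)^3 = 6.6186

R$6.62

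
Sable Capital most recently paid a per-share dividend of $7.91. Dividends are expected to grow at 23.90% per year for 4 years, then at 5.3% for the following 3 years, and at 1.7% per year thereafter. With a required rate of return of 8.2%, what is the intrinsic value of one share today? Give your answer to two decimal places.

$279.70

Three-stage DDM. Project D₁…D_7; terminal Gordon value at t=7 with g = 0.017; discount at r = 0.082.
D_1 = 9.8005
D_2 = 12.1428
D_3 = 15.0449
D_4 = 18.6407
D_5 = 19.6286
D_6 = 20.6690
D_7 = 21.7644
TV_7 = 22.1344/(0.082−0.017) = 340.5292
P₀ = Σ Dₜ/(1+r)ᵗ + TV_7/(1+r)^7 = 279.6991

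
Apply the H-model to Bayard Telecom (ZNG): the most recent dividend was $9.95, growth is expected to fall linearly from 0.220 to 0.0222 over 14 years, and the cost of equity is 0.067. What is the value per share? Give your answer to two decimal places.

H-model: P₀ = D₀[(1+g_L) + H(g_S−g_L)]/(r−g_L), with H = 14/2 = 7.
P₀ = 9.95 × [(1+0.0222) + 7×(0.22−0.0222)] / (0.067−0.0222)
   = 9.95 × 2.4068 / 0.0448 = 534.5460

$534.55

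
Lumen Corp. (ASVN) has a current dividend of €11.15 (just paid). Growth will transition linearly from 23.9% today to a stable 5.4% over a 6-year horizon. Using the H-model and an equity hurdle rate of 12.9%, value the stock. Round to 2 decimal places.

H-model: P₀ = D₀[(1+g_L) + H(g_S−g_L)]/(r−g_L), with H = 6/2 = 3.
P₀ = 11.15 × [(1+0.054) + 3×(0.239−0.054)] / (0.129−0.054)
   = 11.15 × 1.6090 / 0.075 = 239.2047

€239.20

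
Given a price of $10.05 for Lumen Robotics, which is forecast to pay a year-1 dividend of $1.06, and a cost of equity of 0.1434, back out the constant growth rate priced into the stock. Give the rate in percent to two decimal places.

3.79%

From P₀ = D₁/(r − g), the implied growth is g = r − D₁/P₀.
g = 0.1434 − 1.06/10.05 = 0.1434 − 0.10547 = 0.03793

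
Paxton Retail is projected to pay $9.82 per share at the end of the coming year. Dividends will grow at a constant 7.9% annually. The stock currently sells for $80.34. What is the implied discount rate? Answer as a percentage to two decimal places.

Rearranging the constant-growth DDM: r = D₁/P₀ + g.
r = 9.8200 / 80.34 + 0.079 = 0.12223 + 0.079 = 0.20123

20.12%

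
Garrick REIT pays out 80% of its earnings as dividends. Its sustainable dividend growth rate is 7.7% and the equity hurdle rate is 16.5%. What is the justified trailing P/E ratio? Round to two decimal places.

Justified trailing P/E = b(1+g)/(r−g) = 0.80×(1+0.077)/(0.165−0.077) = 9.7909

9.79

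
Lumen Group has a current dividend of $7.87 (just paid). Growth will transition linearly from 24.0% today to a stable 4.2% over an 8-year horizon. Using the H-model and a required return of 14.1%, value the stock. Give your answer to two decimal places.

$145.79

H-model: P₀ = D₀[(1+g_L) + H(g_S−g_L)]/(r−g_L), with H = 8/2 = 4.
P₀ = 7.87 × [(1+0.042) + 4×(0.24−0.042)] / (0.141−0.042)
   = 7.87 × 1.8340 / 0.099 = 145.7937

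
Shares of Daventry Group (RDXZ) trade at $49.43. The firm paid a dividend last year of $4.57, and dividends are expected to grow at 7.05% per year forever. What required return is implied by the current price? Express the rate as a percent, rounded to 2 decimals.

16.95%

Rearranging the constant-growth DDM: r = D₁/P₀ + g.
D₁ = 4.57 × (1 + 0.0705) = 4.8922.
r = 4.8922 / 49.43 + 0.0705 = 0.09897 + 0.0705 = 0.16947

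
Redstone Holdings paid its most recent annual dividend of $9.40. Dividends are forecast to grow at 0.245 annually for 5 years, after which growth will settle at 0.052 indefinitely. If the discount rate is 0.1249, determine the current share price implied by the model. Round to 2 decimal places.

$289.64

Two-stage DDM. Project D₁…D_5 at 0.245, terminal growth 0.052, discount at r = 0.1249.
D_1 = 11.7030
D_2 = 14.5702
D_3 = 18.1399
D_4 = 22.5842
D_5 = 28.1174
Terminal value at t=5: TV = D_6/(r−g) = 29.5795/(0.1249−0.052) = 405.7540
P₀ = 11.7030/(1+0.1249)^1 + 14.5702/(1+0.1249)^2 + 18.1399/(1+0.1249)^3 + 22.5842/(1+0.1249)^4 + 28.1174/(1+0.1249)^5 + 405.7540/(1+0.1249)^5 = 289.6406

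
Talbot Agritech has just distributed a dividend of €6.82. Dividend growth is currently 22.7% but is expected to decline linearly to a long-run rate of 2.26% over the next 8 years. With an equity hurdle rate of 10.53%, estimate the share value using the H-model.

H-model: P₀ = D₀[(1+g_L) + H(g_S−g_L)]/(r−g_L), with H = 8/2 = 4.
P₀ = 6.82 × [(1+0.0226) + 4×(0.227−0.0226)] / (0.1053−0.0226)
   = 6.82 × 1.8402 / 0.0827 = 151.7553

€151.76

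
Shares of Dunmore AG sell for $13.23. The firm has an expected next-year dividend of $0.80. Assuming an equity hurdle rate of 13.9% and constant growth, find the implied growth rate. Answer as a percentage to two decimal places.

7.85%

From P₀ = D₁/(r − g), the implied growth is g = r − D₁/P₀.
g = 0.139 − 0.80/13.23 = 0.139 − 0.06047 = 0.07853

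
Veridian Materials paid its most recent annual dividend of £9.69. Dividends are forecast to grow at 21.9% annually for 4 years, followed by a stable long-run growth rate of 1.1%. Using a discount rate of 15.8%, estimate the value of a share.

£125.98

Two-stage DDM. Project D₁…D_4 at 0.219, terminal growth 0.011, discount at r = 0.158.
D_1 = 11.8121
D_2 = 14.3990
D_3 = 17.5523
D_4 = 21.3963
Terminal value at t=4: TV = D_5/(r−g) = 21.6317/(0.158−0.011) = 147.1541
P₀ = 11.8121/(1+0.158)^1 + 14.3990/(1+0.158)^2 + 17.5523/(1+0.158)^3 + 21.3963/(1+0.158)^4 + 147.1541/(1+0.158)^4 = 125.9753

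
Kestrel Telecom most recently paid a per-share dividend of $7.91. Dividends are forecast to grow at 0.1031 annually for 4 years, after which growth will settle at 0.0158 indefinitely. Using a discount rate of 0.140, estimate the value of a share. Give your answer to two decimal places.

$85.88

Two-stage DDM. Project D₁…D_4 at 0.1031, terminal growth 0.0158, discount at r = 0.14.
D_1 = 8.7255
D_2 = 9.6251
D_3 = 10.6175
D_4 = 11.7121
Terminal value at t=4: TV = D_5/(r−g) = 11.8972/(0.14−0.0158) = 95.7905
P₀ = 8.7255/(1+0.14)^1 + 9.6251/(1+0.14)^2 + 10.6175/(1+0.14)^3 + 11.7121/(1+0.14)^4 + 95.7905/(1+0.14)^4 = 85.8769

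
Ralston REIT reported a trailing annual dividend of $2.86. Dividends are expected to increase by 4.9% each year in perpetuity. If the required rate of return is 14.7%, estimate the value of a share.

$30.61

Gordon growth model: P₀ = D₁/(r − g). D₁ = 2.86 × (1 + 0.049) = 3.0001.
P₀ = 3.0001 / (0.147 − 0.049) = 3.0001 / 0.098 = 30.6137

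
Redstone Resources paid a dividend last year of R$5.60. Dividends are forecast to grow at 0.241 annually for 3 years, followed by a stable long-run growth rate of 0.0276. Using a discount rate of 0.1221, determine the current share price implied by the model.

Two-stage DDM. Project D₁…D_3 at 0.241, terminal growth 0.0276, discount at r = 0.1221.
D_1 = 6.9496
D_2 = 8.6245
D_3 = 10.7029
Terminal value at t=3: TV = D_4/(r−g) = 10.9983/(0.1221−0.0276) = 116.3846
P₀ = 6.9496/(1+0.1221)^1 + 8.6245/(1+0.1221)^2 + 10.7029/(1+0.1221)^3 + 116.3846/(1+0.1221)^3 = 102.9945

R$102.99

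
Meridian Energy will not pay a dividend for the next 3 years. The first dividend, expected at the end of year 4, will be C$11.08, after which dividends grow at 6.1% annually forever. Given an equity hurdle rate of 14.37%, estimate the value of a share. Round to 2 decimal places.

C$89.56

Deferred-dividend DDM. At t=3 the remaining stream is a growing perpetuity with first payment D_4 = 11.08.
V_3 = D_4/(r−g) = 11.08/(0.1437−0.061) = 133.9782
P₀ = V_3/(1+r)^3 = 133.9782/(1+0.1437)^3 = 89.5567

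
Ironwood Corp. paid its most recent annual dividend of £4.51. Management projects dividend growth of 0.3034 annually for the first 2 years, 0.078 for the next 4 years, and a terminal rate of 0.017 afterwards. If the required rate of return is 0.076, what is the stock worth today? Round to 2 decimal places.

£153.60

Three-stage DDM. Project D₁…D_6; terminal Gordon value at t=6 with g = 0.017; discount at r = 0.076.
D_1 = 5.8783
D_2 = 7.6618
D_3 = 8.2594
D_4 = 8.9037
D_5 = 9.5982
D_6 = 10.3468
TV_6 = 10.5227/(0.076−0.017) = 178.3512
P₀ = Σ Dₜ/(1+r)ᵗ + TV_6/(1+r)^6 = 153.5967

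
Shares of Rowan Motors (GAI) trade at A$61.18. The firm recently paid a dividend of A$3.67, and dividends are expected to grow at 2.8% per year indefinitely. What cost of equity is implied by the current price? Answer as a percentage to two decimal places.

Rearranging the constant-growth DDM: r = D₁/P₀ + g.
D₁ = 3.67 × (1 + 0.028) = 3.7728.
r = 3.7728 / 61.18 + 0.028 = 0.06167 + 0.028 = 0.08967

8.97%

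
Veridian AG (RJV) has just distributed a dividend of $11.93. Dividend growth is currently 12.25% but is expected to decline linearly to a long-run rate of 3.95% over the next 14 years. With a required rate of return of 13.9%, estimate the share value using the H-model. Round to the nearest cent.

H-model: P₀ = D₀[(1+g_L) + H(g_S−g_L)]/(r−g_L), with H = 14/2 = 7.
P₀ = 11.93 × [(1+0.0395) + 7×(0.1225−0.0395)] / (0.139−0.0395)
   = 11.93 × 1.6205 / 0.0995 = 194.2971

$194.30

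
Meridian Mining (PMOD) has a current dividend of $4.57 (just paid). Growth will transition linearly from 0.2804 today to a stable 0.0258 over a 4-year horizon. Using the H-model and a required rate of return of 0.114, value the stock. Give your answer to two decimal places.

$79.53

H-model: P₀ = D₀[(1+g_L) + H(g_S−g_L)]/(r−g_L), with H = 4/2 = 2.
P₀ = 4.57 × [(1+0.0258) + 2×(0.2804−0.0258)] / (0.114−0.0258)
   = 4.57 × 1.5350 / 0.0882 = 79.5346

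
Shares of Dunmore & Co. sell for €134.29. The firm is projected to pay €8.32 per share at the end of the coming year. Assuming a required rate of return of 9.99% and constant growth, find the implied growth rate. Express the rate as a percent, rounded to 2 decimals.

From P₀ = D₁/(r − g), the implied growth is g = r − D₁/P₀.
g = 0.0999 − 8.32/134.29 = 0.0999 − 0.06196 = 0.03794

3.79%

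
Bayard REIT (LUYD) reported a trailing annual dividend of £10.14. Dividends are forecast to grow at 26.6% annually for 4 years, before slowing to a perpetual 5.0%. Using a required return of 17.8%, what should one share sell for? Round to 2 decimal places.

£159.68

Two-stage DDM. Project D₁…D_4 at 0.266, terminal growth 0.05, discount at r = 0.178.
D_1 = 12.8372
D_2 = 16.2519
D_3 = 20.5750
D_4 = 26.0479
Terminal value at t=4: TV = D_5/(r−g) = 27.3503/(0.178−0.05) = 213.6742
P₀ = 12.8372/(1+0.178)^1 + 16.2519/(1+0.178)^2 + 20.5750/(1+0.178)^3 + 26.0479/(1+0.178)^4 + 213.6742/(1+0.178)^4 = 159.6833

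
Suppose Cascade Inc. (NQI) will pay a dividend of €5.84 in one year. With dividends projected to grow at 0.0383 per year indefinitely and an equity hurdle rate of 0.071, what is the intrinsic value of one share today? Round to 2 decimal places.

€178.59

Gordon growth model: P₀ = D₁/(r − g), with D₁ = 5.84 given directly.
P₀ = 5.8400 / (0.071 − 0.0383) = 5.8400 / 0.0327 = 178.5933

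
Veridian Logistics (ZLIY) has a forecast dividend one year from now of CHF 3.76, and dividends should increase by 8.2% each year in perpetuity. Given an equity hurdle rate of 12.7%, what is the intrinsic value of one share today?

CHF 83.56

Gordon growth model: P₀ = D₁/(r − g), with D₁ = 3.76 given directly.
P₀ = 3.7600 / (0.127 − 0.082) = 3.7600 / 0.045 = 83.5556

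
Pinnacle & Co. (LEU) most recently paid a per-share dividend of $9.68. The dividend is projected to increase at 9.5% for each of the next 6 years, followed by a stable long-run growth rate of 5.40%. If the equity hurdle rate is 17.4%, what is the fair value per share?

Two-stage DDM. Project D₁…D_6 at 0.095, terminal growth 0.054, discount at r = 0.174.
D_1 = 10.5996
D_2 = 11.6066
D_3 = 12.7092
D_4 = 13.9166
D_5 = 15.2386
D_6 = 16.6863
Terminal value at t=6: TV = D_7/(r−g) = 17.5874/(0.174−0.054) = 146.5613
P₀ = 10.5996/(1+0.174)^1 + 11.6066/(1+0.174)^2 + 12.7092/(1+0.174)^3 + 13.9166/(1+0.174)^4 + 15.2386/(1+0.174)^5 + 16.6863/(1+0.174)^6 + 146.5613/(1+0.174)^6 = 101.8132

$101.81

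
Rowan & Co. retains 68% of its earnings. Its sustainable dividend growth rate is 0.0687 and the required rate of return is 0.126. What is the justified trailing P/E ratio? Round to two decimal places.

5.97

Payout ratio b = 1 − 0.68 = 0.32.
Justified trailing P/E = b(1+g)/(r−g) = 0.32×(1+0.0687)/(0.126−0.0687) = 5.9683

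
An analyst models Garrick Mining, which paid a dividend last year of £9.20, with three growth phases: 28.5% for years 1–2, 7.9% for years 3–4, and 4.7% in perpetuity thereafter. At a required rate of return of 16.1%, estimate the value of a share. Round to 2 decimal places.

£131.06

Three-stage DDM. Project D₁…D_4; terminal Gordon value at t=4 with g = 0.047; discount at r = 0.161.
D_1 = 11.8220
D_2 = 15.1913
D_3 = 16.3914
D_4 = 17.6863
TV_4 = 18.5176/(0.161−0.047) = 162.4347
P₀ = Σ Dₜ/(1+r)ᵗ + TV_4/(1+r)^4 = 131.0638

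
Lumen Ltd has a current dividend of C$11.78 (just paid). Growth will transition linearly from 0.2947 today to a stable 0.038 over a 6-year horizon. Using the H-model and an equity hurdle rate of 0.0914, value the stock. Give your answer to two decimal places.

C$398.87

H-model: P₀ = D₀[(1+g_L) + H(g_S−g_L)]/(r−g_L), with H = 6/2 = 3.
P₀ = 11.78 × [(1+0.038) + 3×(0.2947−0.038)] / (0.0914−0.038)
   = 11.78 × 1.8081 / 0.0534 = 398.8655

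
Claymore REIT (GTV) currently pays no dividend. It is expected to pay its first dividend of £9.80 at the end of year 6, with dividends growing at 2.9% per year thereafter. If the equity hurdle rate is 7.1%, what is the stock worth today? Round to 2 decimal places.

£165.59

Deferred-dividend DDM. At t=5 the remaining stream is a growing perpetuity with first payment D_6 = 9.80.
V_5 = D_6/(r−g) = 9.80/(0.071−0.029) = 233.3333
P₀ = V_5/(1+r)^5 = 233.3333/(1+0.071)^5 = 165.5882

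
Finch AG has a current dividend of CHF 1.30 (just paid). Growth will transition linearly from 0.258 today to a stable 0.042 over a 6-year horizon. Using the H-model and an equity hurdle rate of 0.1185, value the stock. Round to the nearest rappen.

H-model: P₀ = D₀[(1+g_L) + H(g_S−g_L)]/(r−g_L), with H = 6/2 = 3.
P₀ = 1.30 × [(1+0.042) + 3×(0.258−0.042)] / (0.1185−0.042)
   = 1.30 × 1.6900 / 0.0765 = 28.7190

CHF 28.72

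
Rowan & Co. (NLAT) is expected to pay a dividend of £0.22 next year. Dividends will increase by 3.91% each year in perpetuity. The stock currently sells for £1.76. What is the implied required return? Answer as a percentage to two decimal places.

Rearranging the constant-growth DDM: r = D₁/P₀ + g.
r = 0.2200 / 1.76 + 0.0391 = 0.12500 + 0.0391 = 0.16410

16.41%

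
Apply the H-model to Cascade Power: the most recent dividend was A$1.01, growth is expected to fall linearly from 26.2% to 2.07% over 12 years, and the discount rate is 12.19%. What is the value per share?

H-model: P₀ = D₀[(1+g_L) + H(g_S−g_L)]/(r−g_L), with H = 12/2 = 6.
P₀ = 1.01 × [(1+0.0207) + 6×(0.262−0.0207)] / (0.1219−0.0207)
   = 1.01 × 2.4685 / 0.1012 = 24.6362

A$24.64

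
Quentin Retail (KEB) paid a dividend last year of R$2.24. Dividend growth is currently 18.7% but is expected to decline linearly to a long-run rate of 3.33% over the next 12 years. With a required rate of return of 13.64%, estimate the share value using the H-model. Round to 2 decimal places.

R$42.49

H-model: P₀ = D₀[(1+g_L) + H(g_S−g_L)]/(r−g_L), with H = 12/2 = 6.
P₀ = 2.24 × [(1+0.0333) + 6×(0.187−0.0333)] / (0.1364−0.0333)
   = 2.24 × 1.9555 / 0.1031 = 42.4861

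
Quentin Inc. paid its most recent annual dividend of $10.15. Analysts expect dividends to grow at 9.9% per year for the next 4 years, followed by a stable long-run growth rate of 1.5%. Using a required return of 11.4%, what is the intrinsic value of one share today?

Two-stage DDM. Project D₁…D_4 at 0.099, terminal growth 0.015, discount at r = 0.114.
D_1 = 11.1548
D_2 = 12.2592
D_3 = 13.4728
D_4 = 14.8067
Terminal value at t=4: TV = D_5/(r−g) = 15.0287/(0.114−0.015) = 151.8056
P₀ = 11.1548/(1+0.114)^1 + 12.2592/(1+0.114)^2 + 13.4728/(1+0.114)^3 + 14.8067/(1+0.114)^4 + 151.8056/(1+0.114)^4 = 137.8221

$137.82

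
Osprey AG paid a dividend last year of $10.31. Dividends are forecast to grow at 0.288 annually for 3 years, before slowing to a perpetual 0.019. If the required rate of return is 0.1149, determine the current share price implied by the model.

$210.48

Two-stage DDM. Project D₁…D_3 at 0.288, terminal growth 0.019, discount at r = 0.1149.
D_1 = 13.2793
D_2 = 17.1037
D_3 = 22.0296
Terminal value at t=3: TV = D_4/(r−g) = 22.4481/(0.1149−0.019) = 234.0787
P₀ = 13.2793/(1+0.1149)^1 + 17.1037/(1+0.1149)^2 + 22.0296/(1+0.1149)^3 + 234.0787/(1+0.1149)^3 = 210.4766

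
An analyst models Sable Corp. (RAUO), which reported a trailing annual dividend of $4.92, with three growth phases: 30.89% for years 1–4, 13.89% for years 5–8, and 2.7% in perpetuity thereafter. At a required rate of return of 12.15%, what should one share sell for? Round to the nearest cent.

$172.85

Three-stage DDM. Project D₁…D_8; terminal Gordon value at t=8 with g = 0.027; discount at r = 0.1215.
D_1 = 6.4398
D_2 = 8.4290
D_3 = 11.0328
D_4 = 14.4408
D_5 = 16.4466
D_6 = 18.7311
D_7 = 21.3328
D_8 = 24.2959
TV_8 = 24.9519/(0.1215−0.027) = 264.0414
P₀ = Σ Dₜ/(1+r)ᵗ + TV_8/(1+r)^8 = 172.8516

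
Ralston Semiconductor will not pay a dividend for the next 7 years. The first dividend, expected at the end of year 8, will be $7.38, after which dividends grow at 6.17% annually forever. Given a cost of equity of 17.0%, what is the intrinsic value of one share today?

Deferred-dividend DDM. At t=7 the remaining stream is a growing perpetuity with first payment D_8 = 7.38.
V_7 = D_8/(r−g) = 7.38/(0.17−0.0617) = 68.1440
P₀ = V_7/(1+r)^7 = 68.1440/(1+0.17)^7 = 22.7053

$22.71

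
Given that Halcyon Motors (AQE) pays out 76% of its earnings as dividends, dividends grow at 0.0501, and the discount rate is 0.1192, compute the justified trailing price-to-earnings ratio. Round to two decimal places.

11.55

Justified trailing P/E = b(1+g)/(r−g) = 0.76×(1+0.0501)/(0.1192−0.0501) = 11.5496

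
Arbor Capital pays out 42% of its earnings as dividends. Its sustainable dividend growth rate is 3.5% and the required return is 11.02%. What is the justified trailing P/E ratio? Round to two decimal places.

5.78

Justified trailing P/E = b(1+g)/(r−g) = 0.42×(1+0.035)/(0.1102−0.035) = 5.7806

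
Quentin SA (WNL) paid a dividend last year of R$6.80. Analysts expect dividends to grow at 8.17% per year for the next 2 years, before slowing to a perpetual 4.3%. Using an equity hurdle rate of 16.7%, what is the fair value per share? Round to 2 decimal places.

R$61.29

Two-stage DDM. Project D₁…D_2 at 0.0817, terminal growth 0.043, discount at r = 0.167.
D_1 = 7.3556
D_2 = 7.9565
Terminal value at t=2: TV = D_3/(r−g) = 8.2986/(0.167−0.043) = 66.9245
P₀ = 7.3556/(1+0.167)^1 + 7.9565/(1+0.167)^2 + 66.9245/(1+0.167)^2 = 61.2862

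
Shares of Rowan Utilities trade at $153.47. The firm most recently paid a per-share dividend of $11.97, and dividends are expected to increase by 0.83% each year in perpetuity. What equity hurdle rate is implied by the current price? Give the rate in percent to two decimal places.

Rearranging the constant-growth DDM: r = D₁/P₀ + g.
D₁ = 11.97 × (1 + 0.0083) = 12.0694.
r = 12.0694 / 153.47 + 0.0083 = 0.07864 + 0.0083 = 0.08694

8.69%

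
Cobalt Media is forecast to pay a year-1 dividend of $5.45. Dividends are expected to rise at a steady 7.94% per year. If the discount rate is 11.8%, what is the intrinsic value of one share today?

Gordon growth model: P₀ = D₁/(r − g), with D₁ = 5.45 given directly.
P₀ = 5.4500 / (0.118 − 0.0794) = 5.4500 / 0.0386 = 141.1917

$141.19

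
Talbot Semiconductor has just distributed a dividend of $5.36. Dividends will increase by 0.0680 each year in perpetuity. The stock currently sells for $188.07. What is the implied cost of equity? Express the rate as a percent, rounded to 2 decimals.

Rearranging the constant-growth DDM: r = D₁/P₀ + g.
D₁ = 5.36 × (1 + 0.068) = 5.7245.
r = 5.7245 / 188.07 + 0.068 = 0.03044 + 0.068 = 0.09844

9.84%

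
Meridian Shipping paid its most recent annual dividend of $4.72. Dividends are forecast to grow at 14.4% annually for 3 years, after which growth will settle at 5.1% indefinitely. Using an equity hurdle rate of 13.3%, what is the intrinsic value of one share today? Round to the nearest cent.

Two-stage DDM. Project D₁…D_3 at 0.144, terminal growth 0.051, discount at r = 0.133.
D_1 = 5.3997
D_2 = 6.1772
D_3 = 7.0668
Terminal value at t=3: TV = D_4/(r−g) = 7.4272/(0.133−0.051) = 90.5751
P₀ = 5.3997/(1+0.133)^1 + 6.1772/(1+0.133)^2 + 7.0668/(1+0.133)^3 + 90.5751/(1+0.133)^3 = 76.7125

$76.71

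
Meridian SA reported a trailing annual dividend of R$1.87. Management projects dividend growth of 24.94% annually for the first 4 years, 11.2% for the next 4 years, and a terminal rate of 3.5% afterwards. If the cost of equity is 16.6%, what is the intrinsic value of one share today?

Three-stage DDM. Project D₁…D_8; terminal Gordon value at t=8 with g = 0.035; discount at r = 0.166.
D_1 = 2.3364
D_2 = 2.9191
D_3 = 3.6471
D_4 = 4.5567
D_5 = 5.0670
D_6 = 5.6345
D_7 = 6.2656
D_8 = 6.9673
TV_8 = 7.2112/(0.166−0.035) = 55.0473
P₀ = Σ Dₜ/(1+r)ᵗ + TV_8/(1+r)^8 = 33.7994

R$33.80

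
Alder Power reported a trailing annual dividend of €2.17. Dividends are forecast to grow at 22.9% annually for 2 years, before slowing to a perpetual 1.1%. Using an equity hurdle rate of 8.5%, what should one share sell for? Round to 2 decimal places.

€43.28

Two-stage DDM. Project D₁…D_2 at 0.229, terminal growth 0.011, discount at r = 0.085.
D_1 = 2.6669
D_2 = 3.2777
Terminal value at t=2: TV = D_3/(r−g) = 3.3137/(0.085−0.011) = 44.7799
P₀ = 2.6669/(1+0.085)^1 + 3.2777/(1+0.085)^2 + 44.7799/(1+0.085)^2 = 43.2807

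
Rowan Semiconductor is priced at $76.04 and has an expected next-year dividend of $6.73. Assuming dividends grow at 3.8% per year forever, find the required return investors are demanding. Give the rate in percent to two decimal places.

12.65%

Rearranging the constant-growth DDM: r = D₁/P₀ + g.
r = 6.7300 / 76.04 + 0.038 = 0.08851 + 0.038 = 0.12651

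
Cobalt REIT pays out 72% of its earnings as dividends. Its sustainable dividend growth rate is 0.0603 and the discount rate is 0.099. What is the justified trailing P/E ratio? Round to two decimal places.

19.73

Justified trailing P/E = b(1+g)/(r−g) = 0.72×(1+0.0603)/(0.099−0.0603) = 19.7265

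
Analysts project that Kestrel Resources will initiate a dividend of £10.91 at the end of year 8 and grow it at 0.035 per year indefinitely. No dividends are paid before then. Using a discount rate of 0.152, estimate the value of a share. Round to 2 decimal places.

£34.63

Deferred-dividend DDM. At t=7 the remaining stream is a growing perpetuity with first payment D_8 = 10.91.
V_7 = D_8/(r−g) = 10.91/(0.152−0.035) = 93.2479
P₀ = V_7/(1+r)^7 = 93.2479/(1+0.152)^7 = 34.6315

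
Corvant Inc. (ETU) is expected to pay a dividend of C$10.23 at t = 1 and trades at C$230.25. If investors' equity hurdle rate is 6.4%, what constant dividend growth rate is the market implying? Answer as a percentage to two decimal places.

From P₀ = D₁/(r − g), the implied growth is g = r − D₁/P₀.
g = 0.064 − 10.23/230.25 = 0.064 − 0.04443 = 0.01957

1.96%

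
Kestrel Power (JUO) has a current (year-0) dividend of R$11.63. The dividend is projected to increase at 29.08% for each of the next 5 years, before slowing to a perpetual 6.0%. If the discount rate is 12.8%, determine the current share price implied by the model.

Two-stage DDM. Project D₁…D_5 at 0.2908, terminal growth 0.06, discount at r = 0.128.
D_1 = 15.0120
D_2 = 19.3775
D_3 = 25.0125
D_4 = 32.2861
D_5 = 41.6749
Terminal value at t=5: TV = D_6/(r−g) = 44.1754/(0.128−0.06) = 649.6380
P₀ = 15.0120/(1+0.128)^1 + 19.3775/(1+0.128)^2 + 25.0125/(1+0.128)^3 + 32.2861/(1+0.128)^4 + 41.6749/(1+0.128)^5 + 649.6380/(1+0.128)^5 = 444.4627

R$444.46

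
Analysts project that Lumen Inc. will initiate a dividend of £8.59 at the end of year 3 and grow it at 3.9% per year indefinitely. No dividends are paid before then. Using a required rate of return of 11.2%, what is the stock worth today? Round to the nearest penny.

Deferred-dividend DDM. At t=2 the remaining stream is a growing perpetuity with first payment D_3 = 8.59.
V_2 = D_3/(r−g) = 8.59/(0.112−0.039) = 117.6712
P₀ = V_2/(1+r)^2 = 117.6712/(1+0.112)^2 = 95.1614

£95.16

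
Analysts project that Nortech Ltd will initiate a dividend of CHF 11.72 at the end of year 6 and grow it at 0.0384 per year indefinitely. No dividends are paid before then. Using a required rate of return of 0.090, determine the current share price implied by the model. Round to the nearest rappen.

CHF 147.62

Deferred-dividend DDM. At t=5 the remaining stream is a growing perpetuity with first payment D_6 = 11.72.
V_5 = D_6/(r−g) = 11.72/(0.09−0.0384) = 227.1318
P₀ = V_5/(1+r)^5 = 227.1318/(1+0.09)^5 = 147.6201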